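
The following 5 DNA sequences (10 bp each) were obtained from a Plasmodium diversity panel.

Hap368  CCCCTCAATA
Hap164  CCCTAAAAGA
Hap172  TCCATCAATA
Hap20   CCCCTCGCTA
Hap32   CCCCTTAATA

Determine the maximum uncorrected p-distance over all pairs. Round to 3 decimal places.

Pairwise Hamming distances:
  Hap368 vs Hap164: 4
  Hap368 vs Hap172: 2
  Hap368 vs Hap20: 2
  Hap368 vs Hap32: 1
  Hap164 vs Hap172: 5
  Hap164 vs Hap20: 6
  Hap164 vs Hap32: 4
  Hap172 vs Hap20: 4
  Hap172 vs Hap32: 3
  Hap20 vs Hap32: 3
The largest is 6 mismatches, between Hap164 and Hap20; p = 6/10 = 0.600.

0.600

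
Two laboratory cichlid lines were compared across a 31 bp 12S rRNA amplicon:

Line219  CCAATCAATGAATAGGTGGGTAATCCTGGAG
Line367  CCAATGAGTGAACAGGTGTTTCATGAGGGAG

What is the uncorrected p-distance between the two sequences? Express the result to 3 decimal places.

Mismatches occur at site 6 (C/G), site 8 (A/G), site 13 (T/C), site 19 (G/T), site 20 (G/T), site 22 (A/C), site 25 (C/G), site 26 (C/A), site 27 (T/G).
There are 9 differences over 31 sites, so p = 9/31 = 0.290.

0.290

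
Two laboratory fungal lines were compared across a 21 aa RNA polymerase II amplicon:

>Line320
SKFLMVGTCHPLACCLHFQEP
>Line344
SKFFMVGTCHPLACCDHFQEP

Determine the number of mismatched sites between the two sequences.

2

Mismatches occur at site 4 (L/F), site 16 (L/D).
That gives 2 mismatches out of 21 aligned sites, so the Hamming distance is 2.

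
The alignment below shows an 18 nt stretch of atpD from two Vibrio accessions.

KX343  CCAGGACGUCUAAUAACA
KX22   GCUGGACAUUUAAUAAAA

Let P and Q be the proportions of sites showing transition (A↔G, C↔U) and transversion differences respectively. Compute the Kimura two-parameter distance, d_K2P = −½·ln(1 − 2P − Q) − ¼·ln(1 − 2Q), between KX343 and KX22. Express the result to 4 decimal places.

0.3476

Mismatches occur at site 1 (C/G, transversion), site 3 (A/U, transversion), site 8 (G/A, transition), site 10 (C/U, transition), site 17 (C/A, transversion).
Of the 5 differences, 2 transitions and 3 transversions over 18 sites: P = 2/18 = 0.111111, Q = 3/18 = 0.166667.
d = −0.5·ln(0.611111) − 0.25·ln(0.666666) = −0.5·(-0.492477) − 0.25·(-0.405466) = 0.3476.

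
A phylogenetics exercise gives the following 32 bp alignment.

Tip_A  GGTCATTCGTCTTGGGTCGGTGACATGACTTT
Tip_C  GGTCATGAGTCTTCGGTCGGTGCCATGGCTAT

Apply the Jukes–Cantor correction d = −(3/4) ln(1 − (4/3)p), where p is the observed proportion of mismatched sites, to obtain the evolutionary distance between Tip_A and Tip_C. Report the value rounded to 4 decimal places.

Differing sites — 7:T/G; 8:C/A; 14:G/C; 23:A/C; 28:A/G; 31:T/A.
p = 6/32 = 0.187500.
d = −0.75 · ln(1 − (4/3)·0.187500) = −0.75 · ln(0.750000) = −0.75 · (-0.287682) = 0.2158.

0.2158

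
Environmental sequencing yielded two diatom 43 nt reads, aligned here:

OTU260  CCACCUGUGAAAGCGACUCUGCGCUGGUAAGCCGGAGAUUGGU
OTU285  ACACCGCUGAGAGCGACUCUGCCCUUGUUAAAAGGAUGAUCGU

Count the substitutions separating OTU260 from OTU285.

14

Differing sites — 1:C/A; 6:U/G; 7:G/C; 11:A/G; 23:G/C; 26:G/U; 29:A/U; 31:G/A; 32:C/A; 33:C/A; 37:G/U; 38:A/G; 39:U/A; 41:G/C.
That gives 14 mismatches out of 43 aligned sites, so the Hamming distance is 14.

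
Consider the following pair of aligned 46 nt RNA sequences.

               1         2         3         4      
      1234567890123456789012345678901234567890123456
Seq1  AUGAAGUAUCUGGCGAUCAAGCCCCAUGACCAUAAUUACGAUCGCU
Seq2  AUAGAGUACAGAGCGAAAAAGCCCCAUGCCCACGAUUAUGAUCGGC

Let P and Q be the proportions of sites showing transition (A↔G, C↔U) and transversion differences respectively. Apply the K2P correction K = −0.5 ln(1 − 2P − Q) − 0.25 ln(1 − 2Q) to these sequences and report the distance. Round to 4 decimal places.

0.4009

The sequences differ at positions 3 (G/A, transition), 4 (A/G, transition), 9 (U/C, transition), 10 (C/A, transversion), 11 (U/G, transversion), 12 (G/A, transition), 17 (U/A, transversion), 18 (C/A, transversion), 29 (A/C, transversion), 33 (U/C, transition), 34 (A/G, transition), 39 (C/U, transition), 45 (C/G, transversion), 46 (U/C, transition).
Of the 14 differences, 8 transitions and 6 transversions over 46 sites: P = 8/46 = 0.173913, Q = 6/46 = 0.130435.
d = −0.5·ln(0.521739) − 0.25·ln(0.739130) = −0.5·(-0.650588) − 0.25·(-0.302281) = 0.4009.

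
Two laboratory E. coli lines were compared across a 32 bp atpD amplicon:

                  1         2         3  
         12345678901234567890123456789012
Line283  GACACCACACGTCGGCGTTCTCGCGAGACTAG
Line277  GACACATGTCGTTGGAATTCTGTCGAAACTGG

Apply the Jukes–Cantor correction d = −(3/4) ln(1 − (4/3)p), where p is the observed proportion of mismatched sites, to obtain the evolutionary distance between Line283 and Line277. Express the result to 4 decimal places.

0.4598

The sequences differ at positions 6 (C/A), 7 (A/T), 8 (C/G), 9 (A/T), 13 (C/T), 16 (C/A), 17 (G/A), 22 (C/G), 23 (G/T), 27 (G/A), 31 (A/G).
p = 11/32 = 0.343750.
d = −0.75 · ln(1 − (4/3)·0.343750) = −0.75 · ln(0.541667) = −0.75 · (-0.613104) = 0.4598.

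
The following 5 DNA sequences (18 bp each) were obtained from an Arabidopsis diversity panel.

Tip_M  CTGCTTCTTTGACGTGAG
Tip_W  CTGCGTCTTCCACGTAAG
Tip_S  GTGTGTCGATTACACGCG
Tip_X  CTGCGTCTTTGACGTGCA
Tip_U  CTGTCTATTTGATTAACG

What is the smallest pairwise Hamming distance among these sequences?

3

Pairwise Hamming distances:
  Tip_M vs Tip_W: 4
  Tip_M vs Tip_S: 9
  Tip_M vs Tip_X: 3
  Tip_M vs Tip_U: 8
  Tip_W vs Tip_S: 10
  Tip_W vs Tip_X: 5
  Tip_W vs Tip_U: 9
  Tip_S vs Tip_X: 8
  Tip_S vs Tip_U: 10
  Tip_X vs Tip_U: 8
The smallest is 3, between Tip_M and Tip_X.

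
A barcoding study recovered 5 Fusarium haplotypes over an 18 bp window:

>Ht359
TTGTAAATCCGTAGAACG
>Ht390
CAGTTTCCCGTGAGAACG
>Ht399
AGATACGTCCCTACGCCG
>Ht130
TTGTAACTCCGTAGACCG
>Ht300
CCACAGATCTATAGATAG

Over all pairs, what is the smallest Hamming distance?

Pairwise Hamming distances:
  Ht359 vs Ht390: 9
  Ht359 vs Ht399: 9
  Ht359 vs Ht130: 2
  Ht359 vs Ht300: 9
  Ht390 vs Ht399: 13
  Ht390 vs Ht130: 9
  Ht390 vs Ht300: 12
  Ht399 vs Ht130: 8
  Ht399 vs Ht300: 11
  Ht130 vs Ht300: 10
The smallest is 2, between Ht359 and Ht130.

2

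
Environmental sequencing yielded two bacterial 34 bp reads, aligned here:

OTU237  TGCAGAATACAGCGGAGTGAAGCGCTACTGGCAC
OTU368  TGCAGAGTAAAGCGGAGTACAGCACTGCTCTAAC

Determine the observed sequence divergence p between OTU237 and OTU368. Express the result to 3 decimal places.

0.265

Differing sites — 7:A/G; 10:C/A; 19:G/A; 20:A/C; 24:G/A; 27:A/G; 30:G/C; 31:G/T; 32:C/A.
There are 9 differences over 34 sites, so p = 9/34 = 0.265.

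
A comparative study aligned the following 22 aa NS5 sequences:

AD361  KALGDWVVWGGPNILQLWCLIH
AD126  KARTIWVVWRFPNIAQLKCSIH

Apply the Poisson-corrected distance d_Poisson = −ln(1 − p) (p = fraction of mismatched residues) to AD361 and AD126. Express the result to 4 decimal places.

0.4520

Differing sites — 3:L/R; 4:G/T; 5:D/I; 10:G/R; 11:G/F; 15:L/A; 18:W/K; 20:L/S.
p = 8/22 = 0.363636.
d = −ln(1 − 0.363636) = −ln(0.636364) = 0.4520.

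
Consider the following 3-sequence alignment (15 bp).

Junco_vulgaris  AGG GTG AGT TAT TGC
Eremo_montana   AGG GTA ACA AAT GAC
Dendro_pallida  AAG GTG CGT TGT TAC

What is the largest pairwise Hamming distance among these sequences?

8

Pairwise Hamming distances:
  Junco_vulgaris vs Eremo_montana: 6
  Junco_vulgaris vs Dendro_pallida: 4
  Eremo_montana vs Dendro_pallida: 8
The largest is 8, between Eremo_montana and Dendro_pallida.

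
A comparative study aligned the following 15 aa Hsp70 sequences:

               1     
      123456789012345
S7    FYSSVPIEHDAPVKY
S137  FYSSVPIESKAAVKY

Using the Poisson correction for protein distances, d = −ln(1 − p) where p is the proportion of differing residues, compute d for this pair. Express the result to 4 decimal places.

0.2231

Mismatches occur at site 9 (H↔S), site 10 (D↔K), site 12 (P↔A).
p = 3/15 = 0.200000.
d = −ln(1 − 0.200000) = −ln(0.800000) = 0.2231.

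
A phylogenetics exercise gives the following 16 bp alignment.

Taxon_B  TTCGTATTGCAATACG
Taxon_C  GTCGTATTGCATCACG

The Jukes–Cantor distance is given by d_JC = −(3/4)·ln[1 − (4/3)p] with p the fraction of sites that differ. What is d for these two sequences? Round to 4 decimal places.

0.2158

The sequences differ at positions 1 (T/G), 12 (A/T), 13 (T/C).
p = 3/16 = 0.187500.
d = −0.75 · ln(1 − (4/3)·0.187500) = −0.75 · ln(0.750000) = −0.75 · (-0.287682) = 0.2158.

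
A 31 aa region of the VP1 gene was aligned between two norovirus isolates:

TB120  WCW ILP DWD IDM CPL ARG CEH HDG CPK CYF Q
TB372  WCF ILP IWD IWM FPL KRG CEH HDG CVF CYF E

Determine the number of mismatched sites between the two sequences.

8

Mismatches occur at site 3 (W→F), site 7 (D→I), site 11 (D→W), site 13 (C→F), site 16 (A→K), site 26 (P→V), site 27 (K→F), site 31 (Q→E).
That gives 8 mismatches out of 31 aligned sites, so the Hamming distance is 8.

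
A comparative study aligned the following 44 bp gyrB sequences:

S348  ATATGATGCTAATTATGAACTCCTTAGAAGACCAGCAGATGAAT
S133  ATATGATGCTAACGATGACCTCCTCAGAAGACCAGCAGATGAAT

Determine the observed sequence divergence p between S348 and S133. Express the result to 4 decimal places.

The sequences differ at positions 13 (T/C), 14 (T/G), 19 (A/C), 25 (T/C).
There are 4 differences over 44 sites, so p = 4/44 = 0.0909.

0.0909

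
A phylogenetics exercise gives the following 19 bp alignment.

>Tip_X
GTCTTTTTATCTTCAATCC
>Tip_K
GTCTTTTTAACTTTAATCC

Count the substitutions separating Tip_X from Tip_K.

Differing sites — 10:T/A; 14:C/T.
That gives 2 mismatches out of 19 aligned sites, so the Hamming distance is 2.

2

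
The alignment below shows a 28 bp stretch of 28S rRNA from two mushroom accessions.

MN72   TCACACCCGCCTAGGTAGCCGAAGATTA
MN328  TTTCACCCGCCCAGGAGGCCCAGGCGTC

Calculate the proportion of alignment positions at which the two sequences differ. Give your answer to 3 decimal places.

Differing sites — 2:C/T; 3:A/T; 12:T/C; 16:T/A; 17:A/G; 21:G/C; 23:A/G; 25:A/C; 26:T/G; 28:A/C.
There are 10 differences over 28 sites, so p = 10/28 = 0.357.

0.357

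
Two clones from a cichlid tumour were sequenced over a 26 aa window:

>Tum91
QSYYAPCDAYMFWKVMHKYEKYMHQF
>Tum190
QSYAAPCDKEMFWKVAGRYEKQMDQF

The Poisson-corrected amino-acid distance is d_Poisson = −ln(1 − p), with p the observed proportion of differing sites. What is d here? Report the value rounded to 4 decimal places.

Mismatches occur at site 4 (Y/A), site 9 (A/K), site 10 (Y/E), site 16 (M/A), site 17 (H/G), site 18 (K/R), site 22 (Y/Q), site 24 (H/D).
p = 8/26 = 0.307692.
d = −ln(1 − 0.307692) = −ln(0.692308) = 0.3677.

0.3677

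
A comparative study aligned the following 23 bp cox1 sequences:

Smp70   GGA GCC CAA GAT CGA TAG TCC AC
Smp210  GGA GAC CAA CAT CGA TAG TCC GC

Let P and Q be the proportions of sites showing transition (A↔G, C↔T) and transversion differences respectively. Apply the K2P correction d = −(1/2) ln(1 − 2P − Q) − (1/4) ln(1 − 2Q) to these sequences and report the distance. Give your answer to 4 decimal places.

0.1433

Differing sites — 5:C/A (Tv); 10:G/C (Tv); 22:A/G (Ti).
Of the 3 differences, 1 transition and 2 transversions over 23 sites: P = 1/23 = 0.043478, Q = 2/23 = 0.086957.
d = −0.5·ln(0.826087) − 0.25·ln(0.826086) = −0.5·(-0.191055) − 0.25·(-0.191056) = 0.1433.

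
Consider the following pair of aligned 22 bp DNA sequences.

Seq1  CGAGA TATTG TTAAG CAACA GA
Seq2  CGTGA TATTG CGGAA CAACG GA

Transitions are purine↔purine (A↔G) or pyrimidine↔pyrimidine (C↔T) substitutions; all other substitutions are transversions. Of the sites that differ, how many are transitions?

The sequences differ at positions 3 (A/T, transversion), 11 (T/C, transition), 12 (T/G, transversion), 13 (A/G, transition), 15 (G/A, transition), 20 (A/G, transition).
Of the 6 differences, 4 transitions and 2 transversions, so the answer is 4.

4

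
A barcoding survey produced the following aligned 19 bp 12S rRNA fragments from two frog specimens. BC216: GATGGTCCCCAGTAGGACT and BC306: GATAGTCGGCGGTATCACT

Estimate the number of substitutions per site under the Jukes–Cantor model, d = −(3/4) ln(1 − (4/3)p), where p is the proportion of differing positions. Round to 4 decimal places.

0.4099

The sequences differ at positions 4 (G/A), 8 (C/G), 9 (C/G), 11 (A/G), 15 (G/T), 16 (G/C).
p = 6/19 = 0.315789.
d = −0.75 · ln(1 − (4/3)·0.315789) = −0.75 · ln(0.578948) = −0.75 · (-0.546543) = 0.4099.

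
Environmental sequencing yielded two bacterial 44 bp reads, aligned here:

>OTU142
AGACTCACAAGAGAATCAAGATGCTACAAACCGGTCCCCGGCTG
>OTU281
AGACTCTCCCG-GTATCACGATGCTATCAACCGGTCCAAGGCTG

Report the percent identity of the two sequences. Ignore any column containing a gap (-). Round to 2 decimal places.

Excluding the 1 gap column leaves 43 comparable sites.
Mismatches occur at site 7 (A/T), site 9 (A/C), site 10 (A/C), site 14 (A/T), site 19 (A/C), site 27 (C/T), site 28 (A/C), site 38 (C/A), site 39 (C/A).
34 of the 43 comparable sites match, so the percent identity is 34/43 × 100 = 79.07%.

79.07%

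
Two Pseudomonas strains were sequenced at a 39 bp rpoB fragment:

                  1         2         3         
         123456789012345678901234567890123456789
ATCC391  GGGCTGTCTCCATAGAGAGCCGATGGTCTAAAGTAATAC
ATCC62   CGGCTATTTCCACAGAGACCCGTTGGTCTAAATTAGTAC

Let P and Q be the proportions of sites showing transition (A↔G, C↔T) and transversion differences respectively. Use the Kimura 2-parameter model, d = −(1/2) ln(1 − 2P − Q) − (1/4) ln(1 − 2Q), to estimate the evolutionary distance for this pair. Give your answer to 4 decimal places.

Mismatches occur at site 1 (G↔C, transversion), site 6 (G↔A, transition), site 8 (C↔T, transition), site 13 (T↔C, transition), site 19 (G↔C, transversion), site 23 (A↔T, transversion), site 33 (G↔T, transversion), site 36 (A↔G, transition).
Of the 8 differences, 4 transitions and 4 transversions over 39 sites: P = 4/39 = 0.102564, Q = 4/39 = 0.102564.
d = −0.5·ln(0.692308) − 0.25·ln(0.794872) = −0.5·(-0.367724) − 0.25·(-0.229574) = 0.2413.

0.2413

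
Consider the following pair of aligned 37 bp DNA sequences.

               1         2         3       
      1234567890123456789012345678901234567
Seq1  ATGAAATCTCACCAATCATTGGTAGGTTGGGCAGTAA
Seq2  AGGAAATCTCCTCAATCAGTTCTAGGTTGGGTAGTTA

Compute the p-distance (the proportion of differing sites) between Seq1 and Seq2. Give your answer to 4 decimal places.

0.2162

Mismatches occur at site 2 (T/G), site 11 (A/C), site 12 (C/T), site 19 (T/G), site 21 (G/T), site 22 (G/C), site 32 (C/T), site 36 (A/T).
There are 8 differences over 37 sites, so p = 8/37 = 0.2162.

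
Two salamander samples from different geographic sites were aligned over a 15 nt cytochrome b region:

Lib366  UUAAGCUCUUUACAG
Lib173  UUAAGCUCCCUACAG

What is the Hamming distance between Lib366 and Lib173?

Mismatches occur at site 9 (U↔C), site 10 (U↔C).
That gives 2 mismatches out of 15 aligned sites, so the Hamming distance is 2.

2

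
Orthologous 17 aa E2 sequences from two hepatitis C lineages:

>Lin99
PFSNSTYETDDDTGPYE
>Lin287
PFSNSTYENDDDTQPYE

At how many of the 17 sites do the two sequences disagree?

2

Differing sites — 9:T/N; 14:G/Q.
That gives 2 mismatches out of 17 aligned sites, so the Hamming distance is 2.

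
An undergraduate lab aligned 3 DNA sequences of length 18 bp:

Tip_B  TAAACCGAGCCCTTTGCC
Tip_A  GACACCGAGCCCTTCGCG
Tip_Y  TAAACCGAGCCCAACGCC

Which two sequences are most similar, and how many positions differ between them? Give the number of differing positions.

3

Pairwise Hamming distances:
  Tip_B vs Tip_A: 4
  Tip_B vs Tip_Y: 3
  Tip_A vs Tip_Y: 5
The smallest is 3, between Tip_B and Tip_Y.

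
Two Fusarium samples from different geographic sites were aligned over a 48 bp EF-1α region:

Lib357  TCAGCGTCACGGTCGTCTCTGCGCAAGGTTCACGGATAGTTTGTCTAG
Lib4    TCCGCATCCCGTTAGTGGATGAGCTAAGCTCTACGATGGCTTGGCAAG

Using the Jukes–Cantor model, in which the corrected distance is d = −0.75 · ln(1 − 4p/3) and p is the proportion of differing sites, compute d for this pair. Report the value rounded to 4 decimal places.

0.5627

Differing sites — 3:A/C; 6:G/A; 9:A/C; 12:G/T; 14:C/A; 17:C/G; 18:T/G; 19:C/A; 22:C/A; 25:A/T; 27:G/A; 29:T/C; 32:A/T; 33:C/A; 34:G/C; 38:A/G; 40:T/C; 44:T/G; 46:T/A.
p = 19/48 = 0.395833.
d = −0.75 · ln(1 − (4/3)·0.395833) = −0.75 · ln(0.472223) = −0.75 · (-0.750304) = 0.5627.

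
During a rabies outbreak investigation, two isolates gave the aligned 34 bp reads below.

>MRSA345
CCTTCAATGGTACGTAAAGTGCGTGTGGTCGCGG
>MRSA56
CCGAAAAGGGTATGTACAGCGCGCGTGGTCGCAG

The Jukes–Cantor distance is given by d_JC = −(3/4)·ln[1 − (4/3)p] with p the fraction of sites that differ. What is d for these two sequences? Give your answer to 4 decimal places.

0.3265

Mismatches occur at site 3 (T/G), site 4 (T/A), site 5 (C/A), site 8 (T/G), site 13 (C/T), site 17 (A/C), site 20 (T/C), site 24 (T/C), site 33 (G/A).
p = 9/34 = 0.264706.
d = −0.75 · ln(1 − (4/3)·0.264706) = −0.75 · ln(0.647059) = −0.75 · (-0.435318) = 0.3265.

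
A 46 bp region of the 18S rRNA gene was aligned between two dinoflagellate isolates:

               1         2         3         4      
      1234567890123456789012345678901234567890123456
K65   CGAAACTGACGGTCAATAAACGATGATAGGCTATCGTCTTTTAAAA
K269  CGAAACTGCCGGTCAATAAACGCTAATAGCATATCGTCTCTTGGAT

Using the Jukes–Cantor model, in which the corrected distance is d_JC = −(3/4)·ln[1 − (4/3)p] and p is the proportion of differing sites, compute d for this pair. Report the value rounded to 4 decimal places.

Mismatches occur at site 9 (A/C), site 23 (A/C), site 25 (G/A), site 30 (G/C), site 31 (C/A), site 40 (T/C), site 43 (A/G), site 44 (A/G), site 46 (A/T).
p = 9/46 = 0.195652.
d = −0.75 · ln(1 − (4/3)·0.195652) = −0.75 · ln(0.739131) = −0.75 · (-0.302280) = 0.2267.

0.2267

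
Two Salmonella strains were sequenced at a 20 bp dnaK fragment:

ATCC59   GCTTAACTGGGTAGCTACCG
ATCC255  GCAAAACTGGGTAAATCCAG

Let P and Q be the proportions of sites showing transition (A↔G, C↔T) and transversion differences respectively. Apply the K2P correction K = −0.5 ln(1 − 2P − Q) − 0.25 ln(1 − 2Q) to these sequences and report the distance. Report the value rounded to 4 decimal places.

The sequences differ at positions 3 (T/A, transversion), 4 (T/A, transversion), 14 (G/A, transition), 15 (C/A, transversion), 17 (A/C, transversion), 19 (C/A, transversion).
Of the 6 differences, 1 transition and 5 transversions over 20 sites: P = 1/20 = 0.050000, Q = 5/20 = 0.250000.
d = −0.5·ln(0.650000) − 0.25·ln(0.500000) = −0.5·(-0.430783) − 0.25·(-0.693147) = 0.3887.

0.3887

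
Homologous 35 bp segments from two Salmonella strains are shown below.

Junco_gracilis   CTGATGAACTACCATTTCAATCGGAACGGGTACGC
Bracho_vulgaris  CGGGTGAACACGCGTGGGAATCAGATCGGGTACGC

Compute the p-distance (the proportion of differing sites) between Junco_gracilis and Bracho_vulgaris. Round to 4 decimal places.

0.3143

Differing sites — 2:T/G; 4:A/G; 10:T/A; 11:A/C; 12:C/G; 14:A/G; 16:T/G; 17:T/G; 18:C/G; 23:G/A; 26:A/T.
There are 11 differences over 35 sites, so p = 11/35 = 0.3143.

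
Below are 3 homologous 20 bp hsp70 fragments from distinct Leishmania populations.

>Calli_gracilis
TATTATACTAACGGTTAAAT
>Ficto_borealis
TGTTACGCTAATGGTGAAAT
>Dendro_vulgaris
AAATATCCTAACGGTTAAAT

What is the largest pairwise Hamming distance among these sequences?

Pairwise Hamming distances:
  Calli_gracilis vs Ficto_borealis: 5
  Calli_gracilis vs Dendro_vulgaris: 3
  Ficto_borealis vs Dendro_vulgaris: 7
The largest is 7, between Ficto_borealis and Dendro_vulgaris.

7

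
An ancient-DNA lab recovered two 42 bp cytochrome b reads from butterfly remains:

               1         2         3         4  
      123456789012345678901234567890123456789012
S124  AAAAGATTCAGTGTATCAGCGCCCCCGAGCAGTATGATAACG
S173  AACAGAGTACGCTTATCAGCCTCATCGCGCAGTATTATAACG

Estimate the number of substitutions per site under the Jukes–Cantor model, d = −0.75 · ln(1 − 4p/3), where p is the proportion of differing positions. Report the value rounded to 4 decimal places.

Differing sites — 3:A/C; 7:T/G; 9:C/A; 10:A/C; 12:T/C; 13:G/T; 21:G/C; 22:C/T; 24:C/A; 25:C/T; 28:A/C; 36:G/T.
p = 12/42 = 0.285714.
d = −0.75 · ln(1 − (4/3)·0.285714) = −0.75 · ln(0.619048) = −0.75 · (-0.479572) = 0.3597.

0.3597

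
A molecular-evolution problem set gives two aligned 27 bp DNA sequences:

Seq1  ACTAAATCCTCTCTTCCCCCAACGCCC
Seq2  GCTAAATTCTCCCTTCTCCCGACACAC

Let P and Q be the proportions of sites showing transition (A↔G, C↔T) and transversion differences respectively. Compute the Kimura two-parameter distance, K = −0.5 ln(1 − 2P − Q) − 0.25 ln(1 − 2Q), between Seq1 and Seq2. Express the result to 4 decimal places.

0.3476

Mismatches occur at site 1 (A→G, transition), site 8 (C→T, transition), site 12 (T→C, transition), site 17 (C→T, transition), site 21 (A→G, transition), site 24 (G→A, transition), site 26 (C→A, transversion).
Of the 7 differences, 6 transitions and 1 transversion over 27 sites: P = 6/27 = 0.222222, Q = 1/27 = 0.037037.
d = −0.5·ln(0.518519) − 0.25·ln(0.925926) = −0.5·(-0.656779) − 0.25·(-0.076961) = 0.3476.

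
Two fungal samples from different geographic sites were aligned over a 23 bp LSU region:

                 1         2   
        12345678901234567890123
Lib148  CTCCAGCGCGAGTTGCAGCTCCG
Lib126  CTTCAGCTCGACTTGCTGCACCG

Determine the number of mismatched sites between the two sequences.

Differing sites — 3:C/T; 8:G/T; 12:G/C; 17:A/T; 20:T/A.
That gives 5 mismatches out of 23 aligned sites, so the Hamming distance is 5.

5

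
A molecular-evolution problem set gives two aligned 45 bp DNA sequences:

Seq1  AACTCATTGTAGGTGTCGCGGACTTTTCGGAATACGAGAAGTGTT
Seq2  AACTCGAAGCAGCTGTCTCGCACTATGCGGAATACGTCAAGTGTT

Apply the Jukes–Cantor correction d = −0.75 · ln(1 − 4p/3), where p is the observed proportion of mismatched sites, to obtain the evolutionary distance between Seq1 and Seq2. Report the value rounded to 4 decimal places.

0.2958

Mismatches occur at site 6 (A/G), site 7 (T/A), site 8 (T/A), site 10 (T/C), site 13 (G/C), site 18 (G/T), site 21 (G/C), site 25 (T/A), site 27 (T/G), site 37 (A/T), site 38 (G/C).
p = 11/45 = 0.244444.
d = −0.75 · ln(1 − (4/3)·0.244444) = −0.75 · ln(0.674075) = −0.75 · (-0.394414) = 0.2958.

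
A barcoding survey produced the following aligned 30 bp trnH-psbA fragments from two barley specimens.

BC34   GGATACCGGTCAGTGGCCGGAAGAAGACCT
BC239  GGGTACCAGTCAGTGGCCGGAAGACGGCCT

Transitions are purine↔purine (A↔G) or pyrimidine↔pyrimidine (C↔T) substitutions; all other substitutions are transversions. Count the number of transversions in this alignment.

1

Mismatches occur at site 3 (A→G, transition), site 8 (G→A, transition), site 25 (A→C, transversion), site 27 (A→G, transition).
Of the 4 differences, 3 transitions and 1 transversion, so the answer is 1.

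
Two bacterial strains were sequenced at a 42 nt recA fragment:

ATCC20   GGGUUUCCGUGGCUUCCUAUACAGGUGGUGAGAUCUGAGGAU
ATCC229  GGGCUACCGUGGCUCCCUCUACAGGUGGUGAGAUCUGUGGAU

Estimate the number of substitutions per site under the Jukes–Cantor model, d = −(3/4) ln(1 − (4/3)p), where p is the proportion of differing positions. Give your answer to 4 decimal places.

0.1296

Mismatches occur at site 4 (U→C), site 6 (U→A), site 15 (U→C), site 19 (A→C), site 38 (A→U).
p = 5/42 = 0.119048.
d = −0.75 · ln(1 − (4/3)·0.119048) = −0.75 · ln(0.841269) = −0.75 · (-0.172844) = 0.1296.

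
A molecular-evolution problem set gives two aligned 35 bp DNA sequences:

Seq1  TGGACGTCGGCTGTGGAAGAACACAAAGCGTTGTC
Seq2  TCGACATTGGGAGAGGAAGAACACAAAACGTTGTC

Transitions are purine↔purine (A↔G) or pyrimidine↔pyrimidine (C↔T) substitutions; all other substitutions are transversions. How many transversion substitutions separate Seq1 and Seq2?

Mismatches occur at site 2 (G→C, transversion), site 6 (G→A, transition), site 8 (C→T, transition), site 11 (C→G, transversion), site 12 (T→A, transversion), site 14 (T→A, transversion), site 28 (G→A, transition).
Of the 7 differences, 3 transitions and 4 transversions, so the answer is 4.

4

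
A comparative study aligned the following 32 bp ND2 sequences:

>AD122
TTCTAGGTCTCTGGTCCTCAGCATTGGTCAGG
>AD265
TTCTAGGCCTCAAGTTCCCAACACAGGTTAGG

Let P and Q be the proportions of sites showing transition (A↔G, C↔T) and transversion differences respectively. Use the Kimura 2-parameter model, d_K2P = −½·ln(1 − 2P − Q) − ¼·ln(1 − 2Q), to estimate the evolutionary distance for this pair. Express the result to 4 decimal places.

Differing sites — 8:T/C (Ti); 12:T/A (Tv); 13:G/A (Ti); 16:C/T (Ti); 18:T/C (Ti); 21:G/A (Ti); 24:T/C (Ti); 25:T/A (Tv); 29:C/T (Ti).
Of the 9 differences, 7 transitions and 2 transversions over 32 sites: P = 7/32 = 0.218750, Q = 2/32 = 0.062500.
d = −0.5·ln(0.500000) − 0.25·ln(0.875000) = −0.5·(-0.693147) − 0.25·(-0.133531) = 0.3800.

0.3800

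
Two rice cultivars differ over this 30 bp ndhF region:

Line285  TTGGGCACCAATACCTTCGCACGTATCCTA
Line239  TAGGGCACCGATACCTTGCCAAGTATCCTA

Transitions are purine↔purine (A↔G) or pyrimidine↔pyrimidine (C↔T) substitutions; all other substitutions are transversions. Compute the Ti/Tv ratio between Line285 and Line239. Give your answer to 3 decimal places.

0.250

Differing sites — 2:T/A (Tv); 10:A/G (Ti); 18:C/G (Tv); 19:G/C (Tv); 22:C/A (Tv).
Of the 5 differences, 1 transition and 4 transversions, so Ti/Tv = 1/4 = 0.250.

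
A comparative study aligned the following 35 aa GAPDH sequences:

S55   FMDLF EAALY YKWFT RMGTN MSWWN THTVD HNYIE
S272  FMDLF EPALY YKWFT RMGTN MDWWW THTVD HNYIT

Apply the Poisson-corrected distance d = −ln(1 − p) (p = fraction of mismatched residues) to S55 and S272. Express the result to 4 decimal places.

The sequences differ at positions 7 (A/P), 22 (S/D), 25 (N/W), 35 (E/T).
p = 4/35 = 0.114286.
d = −ln(1 − 0.114286) = −ln(0.885714) = 0.1214.

0.1214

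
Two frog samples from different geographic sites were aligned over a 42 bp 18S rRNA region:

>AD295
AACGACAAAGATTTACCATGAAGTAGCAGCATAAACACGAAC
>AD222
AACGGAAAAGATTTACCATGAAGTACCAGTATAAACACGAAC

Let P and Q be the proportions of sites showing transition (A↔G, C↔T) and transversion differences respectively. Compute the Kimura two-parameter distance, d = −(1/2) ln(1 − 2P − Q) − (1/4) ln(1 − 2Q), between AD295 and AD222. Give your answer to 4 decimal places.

0.1021

Mismatches occur at site 5 (A→G, transition), site 6 (C→A, transversion), site 26 (G→C, transversion), site 30 (C→T, transition).
Of the 4 differences, 2 transitions and 2 transversions over 42 sites: P = 2/42 = 0.047619, Q = 2/42 = 0.047619.
d = −0.5·ln(0.857143) − 0.25·ln(0.904762) = −0.5·(-0.154151) − 0.25·(-0.100083) = 0.1021.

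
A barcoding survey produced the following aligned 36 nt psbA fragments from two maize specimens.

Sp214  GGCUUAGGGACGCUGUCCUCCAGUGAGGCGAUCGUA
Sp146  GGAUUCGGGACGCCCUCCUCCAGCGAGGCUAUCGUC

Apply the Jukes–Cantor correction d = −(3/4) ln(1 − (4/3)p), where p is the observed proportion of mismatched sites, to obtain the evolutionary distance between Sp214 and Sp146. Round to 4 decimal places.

The sequences differ at positions 3 (C/A), 6 (A/C), 14 (U/C), 15 (G/C), 24 (U/C), 30 (G/U), 36 (A/C).
p = 7/36 = 0.194444.
d = −0.75 · ln(1 − (4/3)·0.194444) = −0.75 · ln(0.740741) = −0.75 · (-0.300104) = 0.2251.

0.2251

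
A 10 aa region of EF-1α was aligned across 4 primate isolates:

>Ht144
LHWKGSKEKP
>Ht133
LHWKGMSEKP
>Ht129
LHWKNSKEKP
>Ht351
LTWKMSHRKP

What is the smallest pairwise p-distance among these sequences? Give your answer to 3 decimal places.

0.100

Pairwise Hamming distances:
  Ht144 vs Ht133: 2
  Ht144 vs Ht129: 1
  Ht144 vs Ht351: 4
  Ht133 vs Ht129: 3
  Ht133 vs Ht351: 5
  Ht129 vs Ht351: 4
The smallest is 1 mismatch, between Ht144 and Ht129; p = 1/10 = 0.100.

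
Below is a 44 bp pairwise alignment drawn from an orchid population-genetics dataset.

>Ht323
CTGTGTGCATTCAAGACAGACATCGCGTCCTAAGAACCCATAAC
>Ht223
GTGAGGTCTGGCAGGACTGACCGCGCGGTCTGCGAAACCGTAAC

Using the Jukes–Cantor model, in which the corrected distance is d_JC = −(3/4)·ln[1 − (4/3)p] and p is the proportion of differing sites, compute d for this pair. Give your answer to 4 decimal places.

0.5429

Differing sites — 1:C/G; 4:T/A; 6:T/G; 7:G/T; 9:A/T; 10:T/G; 11:T/G; 14:A/G; 18:A/T; 22:A/C; 23:T/G; 28:T/G; 29:C/T; 32:A/G; 33:A/C; 37:C/A; 40:A/G.
p = 17/44 = 0.386364.
d = −0.75 · ln(1 − (4/3)·0.386364) = −0.75 · ln(0.484848) = −0.75 · (-0.723920) = 0.5429.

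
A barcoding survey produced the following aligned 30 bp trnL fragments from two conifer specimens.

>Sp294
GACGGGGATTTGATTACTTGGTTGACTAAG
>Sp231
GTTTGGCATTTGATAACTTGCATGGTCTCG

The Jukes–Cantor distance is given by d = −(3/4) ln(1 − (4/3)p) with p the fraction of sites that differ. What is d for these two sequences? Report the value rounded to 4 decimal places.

The sequences differ at positions 2 (A/T), 3 (C/T), 4 (G/T), 7 (G/C), 15 (T/A), 21 (G/C), 22 (T/A), 25 (A/G), 26 (C/T), 27 (T/C), 28 (A/T), 29 (A/C).
p = 12/30 = 0.400000.
d = −0.75 · ln(1 − (4/3)·0.400000) = −0.75 · ln(0.466667) = −0.75 · (-0.762139) = 0.5716.

0.5716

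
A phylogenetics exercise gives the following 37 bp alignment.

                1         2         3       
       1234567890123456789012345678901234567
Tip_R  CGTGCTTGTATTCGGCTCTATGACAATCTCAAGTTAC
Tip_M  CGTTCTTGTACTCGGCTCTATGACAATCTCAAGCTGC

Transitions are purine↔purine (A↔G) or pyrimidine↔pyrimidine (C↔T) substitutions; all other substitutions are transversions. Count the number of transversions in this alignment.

Mismatches occur at site 4 (G/T, transversion), site 11 (T/C, transition), site 34 (T/C, transition), site 36 (A/G, transition).
Of the 4 differences, 3 transitions and 1 transversion, so the answer is 1.

1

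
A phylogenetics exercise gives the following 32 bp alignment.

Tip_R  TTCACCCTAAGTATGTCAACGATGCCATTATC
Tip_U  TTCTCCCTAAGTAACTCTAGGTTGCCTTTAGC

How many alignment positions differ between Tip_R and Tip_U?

8

Differing sites — 4:A/T; 14:T/A; 15:G/C; 18:A/T; 20:C/G; 22:A/T; 27:A/T; 31:T/G.
That gives 8 mismatches out of 32 aligned sites, so the Hamming distance is 8.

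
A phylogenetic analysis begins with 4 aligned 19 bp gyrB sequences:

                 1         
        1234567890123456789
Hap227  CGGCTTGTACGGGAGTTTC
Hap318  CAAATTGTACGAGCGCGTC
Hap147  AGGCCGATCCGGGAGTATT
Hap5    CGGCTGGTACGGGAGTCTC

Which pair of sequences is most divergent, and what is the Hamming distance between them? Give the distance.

Pairwise Hamming distances:
  Hap227 vs Hap318: 7
  Hap227 vs Hap147: 7
  Hap227 vs Hap5: 2
  Hap318 vs Hap147: 13
  Hap318 vs Hap5: 8
  Hap147 vs Hap5: 6
The largest is 13, between Hap318 and Hap147.

13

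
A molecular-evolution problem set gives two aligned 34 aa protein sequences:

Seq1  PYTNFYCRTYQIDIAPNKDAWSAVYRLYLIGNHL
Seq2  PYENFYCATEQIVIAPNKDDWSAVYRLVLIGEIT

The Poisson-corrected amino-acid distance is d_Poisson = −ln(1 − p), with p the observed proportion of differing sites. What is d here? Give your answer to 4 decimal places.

0.3075

Differing sites — 3:T/E; 8:R/A; 10:Y/E; 13:D/V; 20:A/D; 28:Y/V; 32:N/E; 33:H/I; 34:L/T.
p = 9/34 = 0.264706.
d = −ln(1 − 0.264706) = −ln(0.735294) = 0.3075.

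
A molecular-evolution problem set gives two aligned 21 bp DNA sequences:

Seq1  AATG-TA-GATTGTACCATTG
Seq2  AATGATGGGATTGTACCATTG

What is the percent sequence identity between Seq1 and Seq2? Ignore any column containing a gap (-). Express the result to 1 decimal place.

Excluding the 2 gap columns leaves 19 comparable sites.
Differing sites — 7:A/G.
18 of the 19 comparable sites match, so the percent identity is 18/19 × 100 = 94.7%.

94.7%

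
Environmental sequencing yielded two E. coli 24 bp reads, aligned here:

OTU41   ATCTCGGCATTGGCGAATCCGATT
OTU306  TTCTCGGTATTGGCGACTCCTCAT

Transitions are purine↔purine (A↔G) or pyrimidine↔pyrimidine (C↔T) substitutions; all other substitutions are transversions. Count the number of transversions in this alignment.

5

Mismatches occur at site 1 (A↔T, transversion), site 8 (C↔T, transition), site 17 (A↔C, transversion), site 21 (G↔T, transversion), site 22 (A↔C, transversion), site 23 (T↔A, transversion).
Of the 6 differences, 1 transition and 5 transversions, so the answer is 5.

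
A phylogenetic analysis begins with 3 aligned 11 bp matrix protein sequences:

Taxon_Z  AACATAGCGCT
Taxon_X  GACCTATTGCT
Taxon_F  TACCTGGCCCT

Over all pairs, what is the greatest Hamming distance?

Pairwise Hamming distances:
  Taxon_Z vs Taxon_X: 4
  Taxon_Z vs Taxon_F: 4
  Taxon_X vs Taxon_F: 5
The largest is 5, between Taxon_X and Taxon_F.

5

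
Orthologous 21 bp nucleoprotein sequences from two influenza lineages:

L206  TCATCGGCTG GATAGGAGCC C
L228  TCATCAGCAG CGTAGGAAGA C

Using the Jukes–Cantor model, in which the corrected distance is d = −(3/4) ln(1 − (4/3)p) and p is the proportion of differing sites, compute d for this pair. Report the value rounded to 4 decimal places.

Differing sites — 6:G/A; 9:T/A; 11:G/C; 12:A/G; 18:G/A; 19:C/G; 20:C/A.
p = 7/21 = 0.333333.
d = −0.75 · ln(1 − (4/3)·0.333333) = −0.75 · ln(0.555556) = −0.75 · (-0.587786) = 0.4408.

0.4408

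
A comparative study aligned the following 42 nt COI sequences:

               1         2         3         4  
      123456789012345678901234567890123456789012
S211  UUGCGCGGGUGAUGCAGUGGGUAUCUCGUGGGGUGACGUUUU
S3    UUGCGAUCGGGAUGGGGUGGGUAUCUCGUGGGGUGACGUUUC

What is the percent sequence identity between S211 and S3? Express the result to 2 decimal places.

Differing sites — 6:C/A; 7:G/U; 8:G/C; 10:U/G; 15:C/G; 16:A/G; 42:U/C.
35 of the 42 sites match, so the percent identity is 35/42 × 100 = 83.33%.

83.33%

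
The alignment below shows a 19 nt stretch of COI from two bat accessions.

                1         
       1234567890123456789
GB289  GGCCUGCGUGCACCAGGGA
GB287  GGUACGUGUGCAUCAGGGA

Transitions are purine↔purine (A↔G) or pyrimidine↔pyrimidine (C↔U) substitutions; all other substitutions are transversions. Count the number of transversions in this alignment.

1

Mismatches occur at site 3 (C/U, transition), site 4 (C/A, transversion), site 5 (U/C, transition), site 7 (C/U, transition), site 13 (C/U, transition).
Of the 5 differences, 4 transitions and 1 transversion, so the answer is 1.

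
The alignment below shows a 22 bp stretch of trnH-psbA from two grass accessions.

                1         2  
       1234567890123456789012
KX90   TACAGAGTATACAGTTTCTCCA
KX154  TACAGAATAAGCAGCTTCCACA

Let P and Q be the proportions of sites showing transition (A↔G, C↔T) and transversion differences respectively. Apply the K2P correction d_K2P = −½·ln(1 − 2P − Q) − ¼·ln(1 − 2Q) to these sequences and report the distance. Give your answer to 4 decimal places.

0.3532

The sequences differ at positions 7 (G/A, transition), 10 (T/A, transversion), 11 (A/G, transition), 15 (T/C, transition), 19 (T/C, transition), 20 (C/A, transversion).
Of the 6 differences, 4 transitions and 2 transversions over 22 sites: P = 4/22 = 0.181818, Q = 2/22 = 0.090909.
d = −0.5·ln(0.545455) − 0.25·ln(0.818182) = −0.5·(-0.606135) − 0.25·(-0.200670) = 0.3532.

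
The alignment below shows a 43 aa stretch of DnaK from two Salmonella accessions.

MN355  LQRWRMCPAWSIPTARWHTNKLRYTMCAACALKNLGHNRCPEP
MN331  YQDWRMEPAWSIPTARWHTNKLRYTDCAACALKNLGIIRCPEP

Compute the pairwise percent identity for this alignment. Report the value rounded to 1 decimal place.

The sequences differ at positions 1 (L/Y), 3 (R/D), 7 (C/E), 26 (M/D), 37 (H/I), 38 (N/I).
37 of the 43 sites match, so the percent identity is 37/43 × 100 = 86.0%.

86.0%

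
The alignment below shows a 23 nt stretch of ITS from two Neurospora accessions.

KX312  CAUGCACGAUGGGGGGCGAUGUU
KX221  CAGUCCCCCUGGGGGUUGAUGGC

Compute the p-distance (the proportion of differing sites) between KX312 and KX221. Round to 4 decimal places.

The sequences differ at positions 3 (U/G), 4 (G/U), 6 (A/C), 8 (G/C), 9 (A/C), 16 (G/U), 17 (C/U), 22 (U/G), 23 (U/C).
There are 9 differences over 23 sites, so p = 9/23 = 0.3913.

0.3913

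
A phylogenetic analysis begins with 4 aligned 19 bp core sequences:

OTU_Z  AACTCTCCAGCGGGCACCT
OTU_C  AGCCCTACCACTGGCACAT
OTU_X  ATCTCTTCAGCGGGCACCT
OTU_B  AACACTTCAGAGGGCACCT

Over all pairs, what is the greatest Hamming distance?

Pairwise Hamming distances:
  OTU_Z vs OTU_C: 7
  OTU_Z vs OTU_X: 2
  OTU_Z vs OTU_B: 3
  OTU_C vs OTU_X: 7
  OTU_C vs OTU_B: 8
  OTU_X vs OTU_B: 3
The largest is 8, between OTU_C and OTU_B.

8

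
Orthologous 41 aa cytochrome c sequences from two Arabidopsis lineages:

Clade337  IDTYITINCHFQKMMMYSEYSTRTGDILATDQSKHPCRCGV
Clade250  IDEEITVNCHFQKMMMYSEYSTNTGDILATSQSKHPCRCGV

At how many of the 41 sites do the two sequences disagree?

Differing sites — 3:T/E; 4:Y/E; 7:I/V; 23:R/N; 31:D/S.
That gives 5 mismatches out of 41 aligned sites, so the Hamming distance is 5.

5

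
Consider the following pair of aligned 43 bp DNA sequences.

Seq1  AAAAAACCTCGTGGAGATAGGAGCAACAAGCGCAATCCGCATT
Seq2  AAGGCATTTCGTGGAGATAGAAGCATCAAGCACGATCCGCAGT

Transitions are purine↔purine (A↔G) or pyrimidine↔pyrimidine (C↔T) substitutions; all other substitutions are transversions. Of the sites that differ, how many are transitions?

The sequences differ at positions 3 (A/G, transition), 4 (A/G, transition), 5 (A/C, transversion), 7 (C/T, transition), 8 (C/T, transition), 21 (G/A, transition), 26 (A/T, transversion), 32 (G/A, transition), 34 (A/G, transition), 42 (T/G, transversion).
Of the 10 differences, 7 transitions and 3 transversions, so the answer is 7.

7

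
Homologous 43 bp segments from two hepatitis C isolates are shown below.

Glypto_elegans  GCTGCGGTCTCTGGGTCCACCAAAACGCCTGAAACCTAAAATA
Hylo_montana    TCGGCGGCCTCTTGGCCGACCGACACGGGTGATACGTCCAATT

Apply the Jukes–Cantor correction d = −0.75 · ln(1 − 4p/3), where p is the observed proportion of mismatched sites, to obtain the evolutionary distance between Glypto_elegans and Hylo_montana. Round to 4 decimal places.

The sequences differ at positions 1 (G/T), 3 (T/G), 8 (T/C), 13 (G/T), 16 (T/C), 18 (C/G), 22 (A/G), 24 (A/C), 28 (C/G), 29 (C/G), 33 (A/T), 36 (C/G), 38 (A/C), 39 (A/C), 43 (A/T).
p = 15/43 = 0.348837.
d = −0.75 · ln(1 − (4/3)·0.348837) = −0.75 · ln(0.534884) = −0.75 · (-0.625705) = 0.4693.

0.4693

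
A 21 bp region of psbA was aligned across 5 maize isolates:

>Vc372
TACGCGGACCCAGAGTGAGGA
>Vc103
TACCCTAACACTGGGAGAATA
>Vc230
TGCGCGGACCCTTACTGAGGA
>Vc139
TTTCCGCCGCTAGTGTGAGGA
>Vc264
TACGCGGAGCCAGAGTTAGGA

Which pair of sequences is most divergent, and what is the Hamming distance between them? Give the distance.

Pairwise Hamming distances:
  Vc372 vs Vc103: 9
  Vc372 vs Vc230: 4
  Vc372 vs Vc139: 8
  Vc372 vs Vc264: 2
  Vc103 vs Vc230: 11
  Vc103 vs Vc139: 13
  Vc103 vs Vc264: 11
  Vc230 vs Vc139: 11
  Vc230 vs Vc264: 6
  Vc139 vs Vc264: 8
The largest is 13, between Vc103 and Vc139.

13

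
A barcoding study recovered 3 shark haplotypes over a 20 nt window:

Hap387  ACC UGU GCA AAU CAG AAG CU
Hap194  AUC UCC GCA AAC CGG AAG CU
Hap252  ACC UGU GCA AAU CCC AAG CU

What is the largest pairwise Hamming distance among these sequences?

Pairwise Hamming distances:
  Hap387 vs Hap194: 5
  Hap387 vs Hap252: 2
  Hap194 vs Hap252: 6
The largest is 6, between Hap194 and Hap252.

6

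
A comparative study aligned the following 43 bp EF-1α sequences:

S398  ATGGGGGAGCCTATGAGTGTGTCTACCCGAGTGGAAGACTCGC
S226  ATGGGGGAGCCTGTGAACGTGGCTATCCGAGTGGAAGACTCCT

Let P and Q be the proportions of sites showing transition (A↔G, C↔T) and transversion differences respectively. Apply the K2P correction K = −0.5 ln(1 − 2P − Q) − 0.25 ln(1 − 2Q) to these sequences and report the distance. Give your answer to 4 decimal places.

0.1880

Mismatches occur at site 13 (A→G, transition), site 17 (G→A, transition), site 18 (T→C, transition), site 22 (T→G, transversion), site 26 (C→T, transition), site 42 (G→C, transversion), site 43 (C→T, transition).
Of the 7 differences, 5 transitions and 2 transversions over 43 sites: P = 5/43 = 0.116279, Q = 2/43 = 0.046512.
d = −0.5·ln(0.720930) − 0.25·ln(0.906976) = −0.5·(-0.327213) − 0.25·(-0.097639) = 0.1880.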